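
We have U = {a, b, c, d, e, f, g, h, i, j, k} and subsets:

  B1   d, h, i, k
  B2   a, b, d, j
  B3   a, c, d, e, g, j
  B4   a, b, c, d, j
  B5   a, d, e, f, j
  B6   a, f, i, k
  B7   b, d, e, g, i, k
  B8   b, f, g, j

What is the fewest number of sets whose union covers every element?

B1, B3, B8 together cover {a, b, c, d, e, f, g, h, i, j, k} — every element.
No 2 of the 8 sets cover everything (all 28 pairs fall short), so 3 is minimum.

3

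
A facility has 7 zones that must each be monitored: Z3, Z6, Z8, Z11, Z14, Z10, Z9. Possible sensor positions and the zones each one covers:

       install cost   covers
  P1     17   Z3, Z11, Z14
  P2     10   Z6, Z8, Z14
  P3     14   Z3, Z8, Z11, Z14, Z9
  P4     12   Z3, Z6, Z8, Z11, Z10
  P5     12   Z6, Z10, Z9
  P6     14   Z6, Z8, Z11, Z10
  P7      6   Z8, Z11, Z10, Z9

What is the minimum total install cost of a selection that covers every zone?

P3, P4 cover every zone at install cost 14 + 12 = 26.
Any cover uses at least 2 sensor positions; among all covering selections none totals below 26.

26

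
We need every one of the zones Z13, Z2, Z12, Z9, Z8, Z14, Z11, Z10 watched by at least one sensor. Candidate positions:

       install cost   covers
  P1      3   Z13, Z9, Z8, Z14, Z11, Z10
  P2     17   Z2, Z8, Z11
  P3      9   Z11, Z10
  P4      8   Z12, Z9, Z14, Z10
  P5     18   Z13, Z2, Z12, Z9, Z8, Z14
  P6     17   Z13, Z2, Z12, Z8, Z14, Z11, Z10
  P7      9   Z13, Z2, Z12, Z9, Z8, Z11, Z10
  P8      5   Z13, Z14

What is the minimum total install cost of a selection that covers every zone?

P1, P7 cover every zone at install cost 3 + 9 = 12.
Any cover uses at least 2 sensor positions; among all covering selections none totals below 12.

12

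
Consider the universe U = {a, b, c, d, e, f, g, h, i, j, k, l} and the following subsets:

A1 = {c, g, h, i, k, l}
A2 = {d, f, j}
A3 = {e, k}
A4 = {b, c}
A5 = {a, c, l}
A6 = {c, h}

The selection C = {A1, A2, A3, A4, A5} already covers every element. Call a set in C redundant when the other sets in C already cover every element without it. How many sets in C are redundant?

Drop A1: g, h, i uncovered — not redundant.
Drop A2: d, f, j uncovered — not redundant.
Drop A3: e uncovered — not redundant.
Drop A4: b uncovered — not redundant.
Drop A5: a uncovered — not redundant.
None of the sets in C is redundant.

0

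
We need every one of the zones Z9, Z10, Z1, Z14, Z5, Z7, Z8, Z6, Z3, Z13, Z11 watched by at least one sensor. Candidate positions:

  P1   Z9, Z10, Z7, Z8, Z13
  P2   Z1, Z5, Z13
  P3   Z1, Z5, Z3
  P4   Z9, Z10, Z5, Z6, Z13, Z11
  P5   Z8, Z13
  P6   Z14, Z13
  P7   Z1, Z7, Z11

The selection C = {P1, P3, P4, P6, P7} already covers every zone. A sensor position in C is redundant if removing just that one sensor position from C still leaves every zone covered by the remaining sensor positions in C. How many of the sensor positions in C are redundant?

1

Drop P1: Z8 uncovered — not redundant.
Drop P3: Z3 uncovered — not redundant.
Drop P4: Z6 uncovered — not redundant.
Drop P6: Z14 uncovered — not redundant.
Drop P7: the rest still cover every zone — redundant.
1 redundant: P7.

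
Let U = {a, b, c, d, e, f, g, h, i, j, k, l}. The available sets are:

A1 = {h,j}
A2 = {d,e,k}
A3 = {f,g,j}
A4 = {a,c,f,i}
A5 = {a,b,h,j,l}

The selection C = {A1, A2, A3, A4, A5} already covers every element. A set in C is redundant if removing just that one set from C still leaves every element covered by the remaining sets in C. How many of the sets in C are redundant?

1

Drop A1: the rest still cover every element — redundant.
Drop A2: d, e, k uncovered — not redundant.
Drop A3: g uncovered — not redundant.
Drop A4: c, i uncovered — not redundant.
Drop A5: b, l uncovered — not redundant.
1 redundant: A1.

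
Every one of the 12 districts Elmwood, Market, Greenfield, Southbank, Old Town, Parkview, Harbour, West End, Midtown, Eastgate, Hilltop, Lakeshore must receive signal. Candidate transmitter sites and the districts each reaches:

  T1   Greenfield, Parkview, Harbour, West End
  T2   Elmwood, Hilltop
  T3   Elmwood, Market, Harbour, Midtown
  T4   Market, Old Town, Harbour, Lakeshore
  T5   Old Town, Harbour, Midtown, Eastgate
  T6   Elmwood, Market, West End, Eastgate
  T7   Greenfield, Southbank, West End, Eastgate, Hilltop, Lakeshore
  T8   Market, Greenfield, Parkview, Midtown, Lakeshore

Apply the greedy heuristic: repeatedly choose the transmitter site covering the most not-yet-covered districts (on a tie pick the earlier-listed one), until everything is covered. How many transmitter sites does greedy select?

4

Pick 1: T7 covers 6 new districts (Greenfield, Southbank, West End, Eastgate, Hilltop, Lakeshore).
Pick 2: T3 covers 4 new districts (Elmwood, Market, Harbour, Midtown).
Pick 3: T1 covers 1 new districts (Parkview).
Pick 4: T4 covers 1 new districts (Old Town).
Greedy uses 4 transmitter sites.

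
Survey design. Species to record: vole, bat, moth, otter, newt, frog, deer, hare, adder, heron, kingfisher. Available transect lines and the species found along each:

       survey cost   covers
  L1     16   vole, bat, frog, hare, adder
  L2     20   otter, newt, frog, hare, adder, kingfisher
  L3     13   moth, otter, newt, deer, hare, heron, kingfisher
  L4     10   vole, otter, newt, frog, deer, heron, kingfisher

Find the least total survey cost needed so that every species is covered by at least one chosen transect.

L1, L3 cover every species at survey cost 16 + 13 = 29.
Any cover uses at least 2 transects; among all covering selections none totals below 29.
Greedy by coverage-per-survey cost would pick L4, L1, L3 for 39 — worse than the optimum 29.

29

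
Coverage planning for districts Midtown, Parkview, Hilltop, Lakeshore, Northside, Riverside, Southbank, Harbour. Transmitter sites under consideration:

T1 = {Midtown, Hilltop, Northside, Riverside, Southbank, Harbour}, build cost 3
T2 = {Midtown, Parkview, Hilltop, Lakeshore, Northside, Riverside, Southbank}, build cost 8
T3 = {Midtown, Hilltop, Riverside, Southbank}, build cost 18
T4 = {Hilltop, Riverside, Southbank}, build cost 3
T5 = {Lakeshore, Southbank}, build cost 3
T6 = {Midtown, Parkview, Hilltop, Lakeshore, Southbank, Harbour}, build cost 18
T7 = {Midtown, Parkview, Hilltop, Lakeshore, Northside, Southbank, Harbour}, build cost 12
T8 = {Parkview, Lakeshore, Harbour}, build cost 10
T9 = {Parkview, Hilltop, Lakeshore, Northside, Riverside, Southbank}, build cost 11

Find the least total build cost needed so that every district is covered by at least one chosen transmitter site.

11

T1, T2 cover every district at build cost 3 + 8 = 11.
Any cover uses at least 2 transmitter sites; among all covering selections none totals below 11.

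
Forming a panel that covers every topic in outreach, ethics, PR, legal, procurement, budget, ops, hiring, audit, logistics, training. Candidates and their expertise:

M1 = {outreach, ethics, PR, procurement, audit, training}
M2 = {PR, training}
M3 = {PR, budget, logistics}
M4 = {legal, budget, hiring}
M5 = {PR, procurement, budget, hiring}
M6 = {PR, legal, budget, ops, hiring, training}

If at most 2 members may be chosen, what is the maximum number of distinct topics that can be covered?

Choosing M1, M6 covers {outreach, ethics, PR, legal, procurement, budget, ops, hiring, audit, training} — 10 topics.
No choice of 2 members does better; here logistics is left uncovered.

10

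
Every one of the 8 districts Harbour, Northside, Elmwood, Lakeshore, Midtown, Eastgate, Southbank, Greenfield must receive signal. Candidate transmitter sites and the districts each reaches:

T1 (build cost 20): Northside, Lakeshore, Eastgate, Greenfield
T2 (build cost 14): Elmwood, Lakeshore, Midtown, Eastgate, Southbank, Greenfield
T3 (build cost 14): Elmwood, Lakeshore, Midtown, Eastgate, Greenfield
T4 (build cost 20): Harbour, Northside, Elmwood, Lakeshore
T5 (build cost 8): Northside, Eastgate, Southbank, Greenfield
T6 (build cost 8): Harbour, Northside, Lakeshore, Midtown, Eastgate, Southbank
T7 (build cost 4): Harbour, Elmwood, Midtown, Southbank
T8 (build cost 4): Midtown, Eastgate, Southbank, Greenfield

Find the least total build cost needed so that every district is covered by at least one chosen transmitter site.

16

T6, T7, T8 cover every district at build cost 8 + 4 + 4 = 16.
Any cover uses at least 2 transmitter sites; among all covering selections none totals below 16.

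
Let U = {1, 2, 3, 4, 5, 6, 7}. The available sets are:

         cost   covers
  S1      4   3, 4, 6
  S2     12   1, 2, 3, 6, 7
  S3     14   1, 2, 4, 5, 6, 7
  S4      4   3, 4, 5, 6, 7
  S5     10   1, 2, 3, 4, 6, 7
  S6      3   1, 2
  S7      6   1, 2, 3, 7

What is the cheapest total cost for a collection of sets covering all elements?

7

S4, S6 cover every element at cost 4 + 3 = 7.
Any cover uses at least 2 sets; among all covering selections none totals below 7.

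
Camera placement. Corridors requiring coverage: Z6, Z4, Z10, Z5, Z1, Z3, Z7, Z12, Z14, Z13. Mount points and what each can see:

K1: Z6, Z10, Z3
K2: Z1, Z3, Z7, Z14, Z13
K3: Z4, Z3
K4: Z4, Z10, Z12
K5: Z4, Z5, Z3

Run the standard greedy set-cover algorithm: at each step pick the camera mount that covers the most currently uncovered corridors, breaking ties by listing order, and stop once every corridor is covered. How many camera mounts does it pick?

Pick 1: K2 covers 5 new corridors (Z1, Z3, Z7, Z14, Z13).
Pick 2: K4 covers 3 new corridors (Z4, Z10, Z12).
Pick 3: K1 covers 1 new corridors (Z6).
Pick 4: K5 covers 1 new corridors (Z5).
Greedy uses 4 camera mounts.

4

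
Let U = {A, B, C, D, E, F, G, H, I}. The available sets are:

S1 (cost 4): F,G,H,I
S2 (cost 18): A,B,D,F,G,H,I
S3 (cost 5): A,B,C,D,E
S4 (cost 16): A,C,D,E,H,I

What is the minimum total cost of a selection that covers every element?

9

S1, S3 cover every element at cost 4 + 5 = 9.
Any cover uses at least 2 sets; among all covering selections none totals below 9.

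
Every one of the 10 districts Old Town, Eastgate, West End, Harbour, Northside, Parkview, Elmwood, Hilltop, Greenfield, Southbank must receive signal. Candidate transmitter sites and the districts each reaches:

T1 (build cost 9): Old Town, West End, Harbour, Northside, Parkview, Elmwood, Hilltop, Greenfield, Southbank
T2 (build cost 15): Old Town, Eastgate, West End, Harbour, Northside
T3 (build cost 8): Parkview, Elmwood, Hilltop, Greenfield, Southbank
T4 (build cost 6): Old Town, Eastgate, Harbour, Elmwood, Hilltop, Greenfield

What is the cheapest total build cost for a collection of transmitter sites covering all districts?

T1, T4 cover every district at build cost 9 + 6 = 15.
Any cover uses at least 2 transmitter sites; among all covering selections none totals below 15.

15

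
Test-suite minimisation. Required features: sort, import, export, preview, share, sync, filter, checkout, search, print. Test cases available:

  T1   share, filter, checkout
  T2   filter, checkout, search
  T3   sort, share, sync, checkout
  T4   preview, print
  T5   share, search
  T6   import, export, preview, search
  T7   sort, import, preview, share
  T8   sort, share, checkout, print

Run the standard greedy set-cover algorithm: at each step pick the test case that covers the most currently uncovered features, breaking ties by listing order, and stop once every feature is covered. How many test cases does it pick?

Pick 1: T3 covers 4 new features (sort, share, sync, checkout).
Pick 2: T6 covers 4 new features (import, export, preview, search).
Pick 3: T1 covers 1 new features (filter).
Pick 4: T4 covers 1 new features (print).
Greedy uses 4 test cases.

4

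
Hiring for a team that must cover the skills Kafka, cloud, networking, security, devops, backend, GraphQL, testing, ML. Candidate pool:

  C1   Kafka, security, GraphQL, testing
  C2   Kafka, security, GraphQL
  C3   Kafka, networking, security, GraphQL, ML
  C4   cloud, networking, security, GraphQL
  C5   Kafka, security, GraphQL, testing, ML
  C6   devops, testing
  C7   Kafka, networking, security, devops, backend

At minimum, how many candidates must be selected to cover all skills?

3

C4, C5, C7 together cover {Kafka, cloud, networking, security, devops, backend, GraphQL, testing, ML} — every skill.
No 2 of the 7 candidates cover everything (all 21 pairs fall short), so 3 is minimum.
Greedy (largest uncovered first) would take C3, C6, C4, C7 — 4 candidates — but 3 suffice.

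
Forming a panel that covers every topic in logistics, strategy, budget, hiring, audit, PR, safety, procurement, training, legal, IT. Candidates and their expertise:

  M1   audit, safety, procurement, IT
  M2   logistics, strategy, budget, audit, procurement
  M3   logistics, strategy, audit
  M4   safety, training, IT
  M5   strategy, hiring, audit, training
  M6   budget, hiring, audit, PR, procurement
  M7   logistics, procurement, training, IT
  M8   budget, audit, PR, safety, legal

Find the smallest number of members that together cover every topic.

3

M5, M7, M8 together cover {logistics, strategy, budget, hiring, audit, PR, safety, procurement, training, legal, IT} — every topic.
No 2 of the 8 members cover everything (all 28 pairs fall short), so 3 is minimum.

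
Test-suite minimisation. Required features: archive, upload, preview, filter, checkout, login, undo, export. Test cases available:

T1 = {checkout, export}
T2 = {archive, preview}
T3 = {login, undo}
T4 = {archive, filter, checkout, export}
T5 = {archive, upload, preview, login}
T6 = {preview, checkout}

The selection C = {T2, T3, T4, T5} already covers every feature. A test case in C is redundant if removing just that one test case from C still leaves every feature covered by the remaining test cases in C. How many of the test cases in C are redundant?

Drop T2: the rest still cover every feature — redundant.
Drop T3: undo uncovered — not redundant.
Drop T4: filter, checkout, export uncovered — not redundant.
Drop T5: upload uncovered — not redundant.
1 redundant: T2.

1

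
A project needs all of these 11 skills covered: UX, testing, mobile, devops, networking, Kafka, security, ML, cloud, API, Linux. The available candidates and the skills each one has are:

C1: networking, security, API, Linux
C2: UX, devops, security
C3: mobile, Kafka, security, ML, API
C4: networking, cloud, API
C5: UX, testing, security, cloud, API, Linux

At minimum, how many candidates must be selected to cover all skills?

C1, C2, C3, C5 together cover {UX, testing, mobile, devops, networking, Kafka, security, ML, cloud, API, Linux} — every skill.
No 3 of the 5 candidates cover everything (all 10 triples fall short), so 4 is minimum.

4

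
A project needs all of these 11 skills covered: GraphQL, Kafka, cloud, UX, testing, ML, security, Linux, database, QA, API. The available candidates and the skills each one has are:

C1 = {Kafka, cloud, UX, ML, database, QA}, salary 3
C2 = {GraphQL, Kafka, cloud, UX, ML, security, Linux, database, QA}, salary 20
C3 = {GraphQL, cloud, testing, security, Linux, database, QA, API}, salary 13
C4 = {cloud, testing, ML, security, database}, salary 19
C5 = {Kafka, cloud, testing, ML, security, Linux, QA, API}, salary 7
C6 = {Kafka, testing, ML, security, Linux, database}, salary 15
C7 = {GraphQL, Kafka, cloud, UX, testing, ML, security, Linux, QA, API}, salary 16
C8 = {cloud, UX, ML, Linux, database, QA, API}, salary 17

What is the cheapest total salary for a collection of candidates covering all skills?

C1, C3 cover every skill at salary 3 + 13 = 16.
Any cover uses at least 2 candidates; among all covering selections none totals below 16.
Greedy by coverage-per-salary would pick C1, C5, C3 for 23 — worse than the optimum 16.

16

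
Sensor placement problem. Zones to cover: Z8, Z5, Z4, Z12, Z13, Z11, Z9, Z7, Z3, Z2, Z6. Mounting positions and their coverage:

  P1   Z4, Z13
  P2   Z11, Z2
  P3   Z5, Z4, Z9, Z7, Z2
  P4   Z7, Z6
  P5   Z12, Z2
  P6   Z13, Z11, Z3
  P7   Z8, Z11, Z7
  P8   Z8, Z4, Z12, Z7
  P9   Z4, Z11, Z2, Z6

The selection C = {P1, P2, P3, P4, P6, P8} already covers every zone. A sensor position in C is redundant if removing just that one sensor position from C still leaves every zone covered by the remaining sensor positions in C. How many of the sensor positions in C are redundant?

Drop P1: the rest still cover every zone — redundant.
Drop P2: the rest still cover every zone — redundant.
Drop P3: Z5, Z9 uncovered — not redundant.
Drop P4: Z6 uncovered — not redundant.
Drop P6: Z3 uncovered — not redundant.
Drop P8: Z8, Z12 uncovered — not redundant.
2 redundant: P1, P2.

2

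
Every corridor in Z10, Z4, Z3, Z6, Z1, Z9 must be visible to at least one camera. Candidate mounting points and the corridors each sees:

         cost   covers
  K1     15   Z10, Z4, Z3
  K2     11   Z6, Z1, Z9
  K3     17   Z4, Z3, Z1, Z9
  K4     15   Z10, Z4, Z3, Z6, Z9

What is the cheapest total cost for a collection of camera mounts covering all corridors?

K1, K2 cover every corridor at cost 15 + 11 = 26.
Any cover uses at least 2 camera mounts; among all covering selections none totals below 26.

26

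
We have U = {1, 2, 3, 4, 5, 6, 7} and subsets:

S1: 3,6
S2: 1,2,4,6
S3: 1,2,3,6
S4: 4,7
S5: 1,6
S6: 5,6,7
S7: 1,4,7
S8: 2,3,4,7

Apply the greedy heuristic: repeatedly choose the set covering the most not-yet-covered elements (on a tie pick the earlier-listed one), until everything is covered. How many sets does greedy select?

Pick 1: S2 covers 4 new elements (1, 2, 4, 6).
Pick 2: S6 covers 2 new elements (5, 7).
Pick 3: S1 covers 1 new elements (3).
Greedy uses 3 sets.

3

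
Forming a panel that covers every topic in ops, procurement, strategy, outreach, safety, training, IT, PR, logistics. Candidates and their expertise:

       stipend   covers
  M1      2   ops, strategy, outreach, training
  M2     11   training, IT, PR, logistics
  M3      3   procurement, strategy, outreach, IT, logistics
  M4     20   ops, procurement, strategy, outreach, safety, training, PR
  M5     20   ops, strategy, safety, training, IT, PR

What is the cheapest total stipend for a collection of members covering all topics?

23

M3, M4 cover every topic at stipend 3 + 20 = 23.
Any cover uses at least 2 members; among all covering selections none totals below 23.
Greedy by coverage-per-stipend would pick M1, M3, M4 for 25 — worse than the optimum 23.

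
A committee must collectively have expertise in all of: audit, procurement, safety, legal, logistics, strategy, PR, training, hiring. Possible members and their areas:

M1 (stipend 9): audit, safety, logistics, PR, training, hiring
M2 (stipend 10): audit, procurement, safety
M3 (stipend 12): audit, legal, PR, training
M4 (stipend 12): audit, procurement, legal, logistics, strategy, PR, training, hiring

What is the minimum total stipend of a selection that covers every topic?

21

M1, M4 cover every topic at stipend 9 + 12 = 21.
Any cover uses at least 2 members; among all covering selections none totals below 21.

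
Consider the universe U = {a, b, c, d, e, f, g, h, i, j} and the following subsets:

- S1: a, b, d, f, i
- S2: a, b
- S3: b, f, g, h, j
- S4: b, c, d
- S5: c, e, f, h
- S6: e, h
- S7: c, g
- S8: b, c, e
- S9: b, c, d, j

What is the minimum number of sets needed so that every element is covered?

3

S1, S3, S5 together cover {a, b, c, d, e, f, g, h, i, j} — every element.
No 2 of the 9 sets cover everything (all 36 pairs fall short), so 3 is minimum.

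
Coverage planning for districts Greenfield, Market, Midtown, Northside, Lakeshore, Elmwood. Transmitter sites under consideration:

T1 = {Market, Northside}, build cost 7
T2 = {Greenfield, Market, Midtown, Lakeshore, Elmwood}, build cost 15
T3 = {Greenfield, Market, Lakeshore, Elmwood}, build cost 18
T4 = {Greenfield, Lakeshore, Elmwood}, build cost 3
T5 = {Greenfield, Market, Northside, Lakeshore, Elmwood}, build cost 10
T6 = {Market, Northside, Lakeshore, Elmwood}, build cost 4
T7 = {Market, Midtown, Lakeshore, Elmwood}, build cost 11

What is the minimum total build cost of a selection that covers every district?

18

T4, T6, T7 cover every district at build cost 3 + 4 + 11 = 18.
Any cover uses at least 2 transmitter sites; among all covering selections none totals below 18.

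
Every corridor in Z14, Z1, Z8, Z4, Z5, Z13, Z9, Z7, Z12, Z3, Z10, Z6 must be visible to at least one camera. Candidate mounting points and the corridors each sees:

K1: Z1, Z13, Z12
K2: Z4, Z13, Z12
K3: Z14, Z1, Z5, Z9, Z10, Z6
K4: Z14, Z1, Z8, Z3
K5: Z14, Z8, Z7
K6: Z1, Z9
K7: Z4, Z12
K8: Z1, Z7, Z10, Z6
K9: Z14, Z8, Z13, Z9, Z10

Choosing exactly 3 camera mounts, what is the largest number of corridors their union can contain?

Choosing K2, K3, K4 covers {Z14, Z1, Z8, Z4, Z5, Z13, Z9, Z12, Z3, Z10, Z6} — 11 corridors.
No choice of 3 camera mounts does better; here Z7 is left uncovered.

11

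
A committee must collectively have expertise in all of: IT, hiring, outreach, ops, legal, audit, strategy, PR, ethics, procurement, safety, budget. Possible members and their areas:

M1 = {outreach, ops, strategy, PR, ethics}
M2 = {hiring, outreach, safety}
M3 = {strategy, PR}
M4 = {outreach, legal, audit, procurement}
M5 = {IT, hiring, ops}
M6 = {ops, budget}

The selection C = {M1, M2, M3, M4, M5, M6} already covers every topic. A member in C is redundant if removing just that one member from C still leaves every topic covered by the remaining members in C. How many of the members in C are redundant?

1

Drop M1: ethics uncovered — not redundant.
Drop M2: safety uncovered — not redundant.
Drop M3: the rest still cover every topic — redundant.
Drop M4: legal, audit, procurement uncovered — not redundant.
Drop M5: IT uncovered — not redundant.
Drop M6: budget uncovered — not redundant.
1 redundant: M3.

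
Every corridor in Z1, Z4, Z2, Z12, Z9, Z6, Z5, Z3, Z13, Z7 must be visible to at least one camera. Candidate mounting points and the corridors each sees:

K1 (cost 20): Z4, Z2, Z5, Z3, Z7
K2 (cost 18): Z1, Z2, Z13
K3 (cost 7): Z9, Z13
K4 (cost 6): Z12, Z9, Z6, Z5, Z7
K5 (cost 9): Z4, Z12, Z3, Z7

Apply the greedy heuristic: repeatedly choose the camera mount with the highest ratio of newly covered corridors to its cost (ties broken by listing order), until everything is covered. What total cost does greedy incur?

33

Pick 1: K4 adds 5 new (Z12, Z9, Z6, Z5, Z7) at cost 6 (ratio 5/6).
Pick 2: K5 adds 2 new (Z4, Z3) at cost 9 (ratio 2/9).
Pick 3: K2 adds 3 new (Z1, Z2, Z13) at cost 18 (ratio 3/18).
Greedy total cost: 6 + 9 + 18 = 33.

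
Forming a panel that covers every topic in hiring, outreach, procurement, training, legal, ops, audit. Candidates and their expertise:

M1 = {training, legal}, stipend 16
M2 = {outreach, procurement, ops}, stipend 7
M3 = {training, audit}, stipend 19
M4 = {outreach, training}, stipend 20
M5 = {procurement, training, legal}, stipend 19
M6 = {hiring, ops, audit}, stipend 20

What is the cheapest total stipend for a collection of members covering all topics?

M1, M2, M6 cover every topic at stipend 16 + 7 + 20 = 43.
Any cover uses at least 3 members; among all covering selections none totals below 43.

43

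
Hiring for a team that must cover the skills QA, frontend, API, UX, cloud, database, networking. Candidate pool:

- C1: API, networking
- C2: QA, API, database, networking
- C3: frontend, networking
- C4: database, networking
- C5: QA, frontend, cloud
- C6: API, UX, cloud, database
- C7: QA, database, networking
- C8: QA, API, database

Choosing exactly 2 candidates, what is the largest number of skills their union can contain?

6

Choosing C2, C5 covers {QA, frontend, API, cloud, database, networking} — 6 skills.
No choice of 2 candidates does better; here UX is left uncovered.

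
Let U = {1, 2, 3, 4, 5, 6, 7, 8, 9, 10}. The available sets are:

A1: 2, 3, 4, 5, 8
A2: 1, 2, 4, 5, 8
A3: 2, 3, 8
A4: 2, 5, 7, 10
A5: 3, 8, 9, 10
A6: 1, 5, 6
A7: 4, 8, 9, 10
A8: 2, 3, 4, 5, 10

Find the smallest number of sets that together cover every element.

4

A1, A4, A5, A6 together cover {1, 2, 3, 4, 5, 6, 7, 8, 9, 10} — every element.
No 3 of the 8 sets cover everything (all 56 triples fall short), so 4 is minimum.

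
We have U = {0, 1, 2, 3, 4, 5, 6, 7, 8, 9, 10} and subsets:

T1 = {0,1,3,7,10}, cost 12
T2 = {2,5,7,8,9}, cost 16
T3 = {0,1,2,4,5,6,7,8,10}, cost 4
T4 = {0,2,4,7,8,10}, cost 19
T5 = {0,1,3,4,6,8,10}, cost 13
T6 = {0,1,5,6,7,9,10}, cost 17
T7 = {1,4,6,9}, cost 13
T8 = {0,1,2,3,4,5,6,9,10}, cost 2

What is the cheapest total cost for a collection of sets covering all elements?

T3, T8 cover every element at cost 4 + 2 = 6.
Any cover uses at least 2 sets; among all covering selections none totals below 6.

6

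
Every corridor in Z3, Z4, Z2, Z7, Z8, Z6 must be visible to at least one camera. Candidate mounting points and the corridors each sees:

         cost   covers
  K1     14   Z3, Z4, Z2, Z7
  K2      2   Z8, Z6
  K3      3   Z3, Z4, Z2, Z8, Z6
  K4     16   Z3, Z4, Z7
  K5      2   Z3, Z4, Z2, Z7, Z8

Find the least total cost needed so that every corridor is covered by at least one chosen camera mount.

4

K2, K5 cover every corridor at cost 2 + 2 = 4.
Any cover uses at least 2 camera mounts; among all covering selections none totals below 4.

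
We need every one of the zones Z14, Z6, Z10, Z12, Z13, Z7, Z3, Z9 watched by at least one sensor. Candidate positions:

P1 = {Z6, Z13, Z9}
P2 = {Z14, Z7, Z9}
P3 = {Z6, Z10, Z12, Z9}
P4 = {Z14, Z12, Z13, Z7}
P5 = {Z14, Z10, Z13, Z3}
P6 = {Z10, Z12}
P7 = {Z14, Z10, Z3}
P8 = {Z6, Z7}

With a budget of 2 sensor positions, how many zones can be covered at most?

7

Choosing P3, P4 covers {Z14, Z6, Z10, Z12, Z13, Z7, Z9} — 7 zones.
No choice of 2 sensor positions does better; here Z3 is left uncovered.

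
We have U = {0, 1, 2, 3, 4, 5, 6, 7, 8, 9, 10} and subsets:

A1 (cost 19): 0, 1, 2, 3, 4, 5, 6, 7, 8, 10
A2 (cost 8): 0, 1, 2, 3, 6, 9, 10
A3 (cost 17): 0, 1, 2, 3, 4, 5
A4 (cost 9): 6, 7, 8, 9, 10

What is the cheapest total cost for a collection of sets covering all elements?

A3, A4 cover every element at cost 17 + 9 = 26.
Any cover uses at least 2 sets; among all covering selections none totals below 26.
Greedy by coverage-per-cost would pick A2, A4, A3 for 34 — worse than the optimum 26.

26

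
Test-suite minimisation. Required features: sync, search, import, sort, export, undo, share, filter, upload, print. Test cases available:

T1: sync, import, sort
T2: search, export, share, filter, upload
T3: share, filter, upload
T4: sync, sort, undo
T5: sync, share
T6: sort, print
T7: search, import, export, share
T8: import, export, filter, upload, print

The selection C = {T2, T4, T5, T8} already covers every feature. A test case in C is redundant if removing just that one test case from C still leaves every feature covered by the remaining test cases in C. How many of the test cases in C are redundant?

1

Drop T2: search uncovered — not redundant.
Drop T4: sort, undo uncovered — not redundant.
Drop T5: the rest still cover every feature — redundant.
Drop T8: import, print uncovered — not redundant.
1 redundant: T5.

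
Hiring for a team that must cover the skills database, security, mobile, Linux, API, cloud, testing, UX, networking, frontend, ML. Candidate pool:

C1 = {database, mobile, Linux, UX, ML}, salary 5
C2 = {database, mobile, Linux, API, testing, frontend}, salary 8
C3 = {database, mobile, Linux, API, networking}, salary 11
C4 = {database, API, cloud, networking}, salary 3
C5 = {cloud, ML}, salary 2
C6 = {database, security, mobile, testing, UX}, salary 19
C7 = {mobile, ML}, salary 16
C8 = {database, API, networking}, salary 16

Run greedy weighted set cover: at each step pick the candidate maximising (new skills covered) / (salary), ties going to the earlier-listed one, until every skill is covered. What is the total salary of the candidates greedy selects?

35

Pick 1: C4 adds 4 new (database, API, cloud, networking) at salary 3 (ratio 4/3).
Pick 2: C1 adds 4 new (mobile, Linux, UX, ML) at salary 5 (ratio 4/5).
Pick 3: C2 adds 2 new (testing, frontend) at salary 8 (ratio 2/8).
Pick 4: C6 adds 1 new (security) at salary 19 (ratio 1/19).
Greedy total salary: 3 + 5 + 8 + 19 = 35. (The true optimum is 32, so greedy overshoots here.)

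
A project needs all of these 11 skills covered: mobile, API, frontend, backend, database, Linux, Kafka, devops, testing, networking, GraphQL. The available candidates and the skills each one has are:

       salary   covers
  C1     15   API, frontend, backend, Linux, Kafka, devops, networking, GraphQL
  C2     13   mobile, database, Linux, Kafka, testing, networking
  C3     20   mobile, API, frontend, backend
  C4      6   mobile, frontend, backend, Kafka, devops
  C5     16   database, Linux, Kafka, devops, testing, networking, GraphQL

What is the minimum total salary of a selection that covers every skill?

28

C1, C2 cover every skill at salary 15 + 13 = 28.
Any cover uses at least 2 candidates; among all covering selections none totals below 28.
Greedy by coverage-per-salary would pick C4, C5, C1 for 37 — worse than the optimum 28.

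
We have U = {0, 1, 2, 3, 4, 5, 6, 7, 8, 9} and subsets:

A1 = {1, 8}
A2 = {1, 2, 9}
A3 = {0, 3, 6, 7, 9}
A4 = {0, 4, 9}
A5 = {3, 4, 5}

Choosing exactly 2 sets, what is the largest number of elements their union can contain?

Choosing A1, A3 covers {0, 1, 3, 6, 7, 8, 9} — 7 elements.
No choice of 2 sets does better; here 2, 4, 5 are left uncovered.

7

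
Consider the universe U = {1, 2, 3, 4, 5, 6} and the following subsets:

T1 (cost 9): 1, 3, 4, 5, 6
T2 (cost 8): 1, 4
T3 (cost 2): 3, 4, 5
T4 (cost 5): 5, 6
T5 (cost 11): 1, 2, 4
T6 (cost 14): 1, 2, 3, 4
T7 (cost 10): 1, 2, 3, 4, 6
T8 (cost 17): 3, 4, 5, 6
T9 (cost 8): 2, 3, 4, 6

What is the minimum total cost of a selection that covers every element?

12

T3, T7 cover every element at cost 2 + 10 = 12.
Any cover uses at least 2 sets; among all covering selections none totals below 12.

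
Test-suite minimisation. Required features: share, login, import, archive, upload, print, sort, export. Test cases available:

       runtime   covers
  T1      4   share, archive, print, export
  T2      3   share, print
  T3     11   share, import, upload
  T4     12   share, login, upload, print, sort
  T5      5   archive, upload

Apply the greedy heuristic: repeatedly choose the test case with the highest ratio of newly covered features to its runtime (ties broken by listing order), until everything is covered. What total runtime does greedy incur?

Pick 1: T1 adds 4 new (share, archive, print, export) at runtime 4 (ratio 4/4).
Pick 2: T4 adds 3 new (login, upload, sort) at runtime 12 (ratio 3/12).
Pick 3: T3 adds 1 new (import) at runtime 11 (ratio 1/11).
Greedy total runtime: 4 + 12 + 11 = 27.

27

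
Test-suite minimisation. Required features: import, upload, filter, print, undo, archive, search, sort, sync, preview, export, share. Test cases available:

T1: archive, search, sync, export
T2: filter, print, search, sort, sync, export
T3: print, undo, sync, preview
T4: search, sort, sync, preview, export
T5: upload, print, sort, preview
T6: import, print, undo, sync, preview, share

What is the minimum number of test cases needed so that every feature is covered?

4

T1, T2, T5, T6 together cover {import, upload, filter, print, undo, archive, search, sort, sync, preview, export, share} — every feature.
No 3 of the 6 test cases cover everything (all 20 triples fall short), so 4 is minimum.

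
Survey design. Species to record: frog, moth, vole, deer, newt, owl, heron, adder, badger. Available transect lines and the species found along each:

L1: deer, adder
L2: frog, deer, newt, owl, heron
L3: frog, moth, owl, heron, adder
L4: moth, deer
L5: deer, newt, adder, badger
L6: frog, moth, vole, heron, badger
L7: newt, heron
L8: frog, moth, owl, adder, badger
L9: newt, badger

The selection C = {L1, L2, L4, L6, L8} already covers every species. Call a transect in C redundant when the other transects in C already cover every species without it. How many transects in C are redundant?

Drop L1: the rest still cover every species — redundant.
Drop L2: newt uncovered — not redundant.
Drop L4: the rest still cover every species — redundant.
Drop L6: vole uncovered — not redundant.
Drop L8: the rest still cover every species — redundant.
3 redundant: L1, L4, L8.

3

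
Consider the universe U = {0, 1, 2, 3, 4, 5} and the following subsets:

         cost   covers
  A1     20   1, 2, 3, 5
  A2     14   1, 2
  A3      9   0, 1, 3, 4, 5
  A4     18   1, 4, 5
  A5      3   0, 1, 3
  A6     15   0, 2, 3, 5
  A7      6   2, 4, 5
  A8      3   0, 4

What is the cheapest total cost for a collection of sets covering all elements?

9

A5, A7 cover every element at cost 3 + 6 = 9.
Any cover uses at least 2 sets; among all covering selections none totals below 9.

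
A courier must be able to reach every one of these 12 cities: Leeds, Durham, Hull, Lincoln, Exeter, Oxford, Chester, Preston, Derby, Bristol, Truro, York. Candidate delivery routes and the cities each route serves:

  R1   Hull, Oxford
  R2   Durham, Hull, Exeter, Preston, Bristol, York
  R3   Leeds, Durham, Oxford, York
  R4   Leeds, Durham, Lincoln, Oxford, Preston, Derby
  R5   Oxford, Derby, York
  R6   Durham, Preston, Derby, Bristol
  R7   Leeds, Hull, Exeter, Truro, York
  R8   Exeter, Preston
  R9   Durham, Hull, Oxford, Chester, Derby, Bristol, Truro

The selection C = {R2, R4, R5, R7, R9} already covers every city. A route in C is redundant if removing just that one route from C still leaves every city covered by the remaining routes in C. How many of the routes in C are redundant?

Drop R2: the rest still cover every city — redundant.
Drop R4: Lincoln uncovered — not redundant.
Drop R5: the rest still cover every city — redundant.
Drop R7: the rest still cover every city — redundant.
Drop R9: Chester uncovered — not redundant.
3 redundant: R2, R5, R7.

3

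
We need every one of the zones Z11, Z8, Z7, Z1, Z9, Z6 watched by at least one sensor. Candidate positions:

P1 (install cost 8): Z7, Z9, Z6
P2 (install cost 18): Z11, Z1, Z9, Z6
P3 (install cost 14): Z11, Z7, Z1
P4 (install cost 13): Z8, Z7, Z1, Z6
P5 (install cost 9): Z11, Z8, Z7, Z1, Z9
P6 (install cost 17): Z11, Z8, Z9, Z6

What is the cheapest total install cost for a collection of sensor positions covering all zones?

P1, P5 cover every zone at install cost 8 + 9 = 17.
Any cover uses at least 2 sensor positions; among all covering selections none totals below 17.

17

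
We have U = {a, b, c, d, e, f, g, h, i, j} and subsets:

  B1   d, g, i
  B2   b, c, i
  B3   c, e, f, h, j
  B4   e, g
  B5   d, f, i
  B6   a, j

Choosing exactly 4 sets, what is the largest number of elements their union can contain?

10

Choosing B1, B2, B3, B6 covers {a, b, c, d, e, f, g, h, i, j} — 10 elements.
That is all 10 elements.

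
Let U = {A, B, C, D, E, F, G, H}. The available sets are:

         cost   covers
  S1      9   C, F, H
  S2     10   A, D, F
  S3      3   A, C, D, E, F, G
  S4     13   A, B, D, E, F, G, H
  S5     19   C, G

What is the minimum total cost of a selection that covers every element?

16

S3, S4 cover every element at cost 3 + 13 = 16.
Any cover uses at least 2 sets; among all covering selections none totals below 16.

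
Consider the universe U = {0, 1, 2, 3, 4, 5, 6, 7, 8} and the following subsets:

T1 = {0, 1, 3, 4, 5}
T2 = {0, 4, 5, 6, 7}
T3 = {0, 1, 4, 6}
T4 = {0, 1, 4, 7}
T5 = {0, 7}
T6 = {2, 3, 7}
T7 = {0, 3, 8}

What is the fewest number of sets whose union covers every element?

4

T1, T2, T6, T7 together cover {0, 1, 2, 3, 4, 5, 6, 7, 8} — every element.
No 3 of the 7 sets cover everything (all 35 triples fall short), so 4 is minimum.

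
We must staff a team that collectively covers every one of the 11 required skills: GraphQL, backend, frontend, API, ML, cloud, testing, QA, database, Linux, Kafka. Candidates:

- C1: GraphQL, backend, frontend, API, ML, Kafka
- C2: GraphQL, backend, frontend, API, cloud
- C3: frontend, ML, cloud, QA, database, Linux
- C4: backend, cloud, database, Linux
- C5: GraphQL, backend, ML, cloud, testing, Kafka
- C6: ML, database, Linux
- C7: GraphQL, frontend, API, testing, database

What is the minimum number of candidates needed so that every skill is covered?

C1, C3, C5 together cover {GraphQL, backend, frontend, API, ML, cloud, testing, QA, database, Linux, Kafka} — every skill.
No 2 of the 7 candidates cover everything (all 21 pairs fall short), so 3 is minimum.

3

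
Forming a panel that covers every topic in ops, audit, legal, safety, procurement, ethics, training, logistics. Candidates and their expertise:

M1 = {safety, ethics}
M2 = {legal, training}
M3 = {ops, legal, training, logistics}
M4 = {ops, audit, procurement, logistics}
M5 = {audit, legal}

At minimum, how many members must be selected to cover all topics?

3

M1, M2, M4 together cover {ops, audit, legal, safety, procurement, ethics, training, logistics} — every topic.
No 2 of the 5 members cover everything (all 10 pairs fall short), so 3 is minimum.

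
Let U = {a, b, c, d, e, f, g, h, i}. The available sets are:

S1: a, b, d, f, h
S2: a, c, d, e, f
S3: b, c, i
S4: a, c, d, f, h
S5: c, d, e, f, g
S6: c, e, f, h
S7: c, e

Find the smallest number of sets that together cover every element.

3

S1, S3, S5 together cover {a, b, c, d, e, f, g, h, i} — every element.
No 2 of the 7 sets cover everything (all 21 pairs fall short), so 3 is minimum.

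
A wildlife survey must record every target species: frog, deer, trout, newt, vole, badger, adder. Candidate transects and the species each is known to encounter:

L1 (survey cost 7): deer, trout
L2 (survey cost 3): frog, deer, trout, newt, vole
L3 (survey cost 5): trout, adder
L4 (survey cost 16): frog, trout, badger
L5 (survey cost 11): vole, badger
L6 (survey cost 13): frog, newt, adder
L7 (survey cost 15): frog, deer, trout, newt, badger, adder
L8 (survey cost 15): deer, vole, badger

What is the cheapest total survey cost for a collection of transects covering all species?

L2, L7 cover every species at survey cost 3 + 15 = 18.
Any cover uses at least 2 transects; among all covering selections none totals below 18.
Greedy by coverage-per-survey cost would pick L2, L3, L5 for 19 — worse than the optimum 18.

18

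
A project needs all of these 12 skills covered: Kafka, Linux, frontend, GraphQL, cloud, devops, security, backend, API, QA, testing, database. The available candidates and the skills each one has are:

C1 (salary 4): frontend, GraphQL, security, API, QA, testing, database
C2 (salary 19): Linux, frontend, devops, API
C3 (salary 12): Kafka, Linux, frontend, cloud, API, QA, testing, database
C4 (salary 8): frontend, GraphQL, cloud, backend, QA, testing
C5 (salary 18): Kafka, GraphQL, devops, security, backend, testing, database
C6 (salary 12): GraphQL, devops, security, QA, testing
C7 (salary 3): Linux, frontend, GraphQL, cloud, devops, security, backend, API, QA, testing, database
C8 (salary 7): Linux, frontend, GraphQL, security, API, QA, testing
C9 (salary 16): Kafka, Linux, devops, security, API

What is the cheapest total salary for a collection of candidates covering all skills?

15

C3, C7 cover every skill at salary 12 + 3 = 15.
Any cover uses at least 2 candidates; among all covering selections none totals below 15.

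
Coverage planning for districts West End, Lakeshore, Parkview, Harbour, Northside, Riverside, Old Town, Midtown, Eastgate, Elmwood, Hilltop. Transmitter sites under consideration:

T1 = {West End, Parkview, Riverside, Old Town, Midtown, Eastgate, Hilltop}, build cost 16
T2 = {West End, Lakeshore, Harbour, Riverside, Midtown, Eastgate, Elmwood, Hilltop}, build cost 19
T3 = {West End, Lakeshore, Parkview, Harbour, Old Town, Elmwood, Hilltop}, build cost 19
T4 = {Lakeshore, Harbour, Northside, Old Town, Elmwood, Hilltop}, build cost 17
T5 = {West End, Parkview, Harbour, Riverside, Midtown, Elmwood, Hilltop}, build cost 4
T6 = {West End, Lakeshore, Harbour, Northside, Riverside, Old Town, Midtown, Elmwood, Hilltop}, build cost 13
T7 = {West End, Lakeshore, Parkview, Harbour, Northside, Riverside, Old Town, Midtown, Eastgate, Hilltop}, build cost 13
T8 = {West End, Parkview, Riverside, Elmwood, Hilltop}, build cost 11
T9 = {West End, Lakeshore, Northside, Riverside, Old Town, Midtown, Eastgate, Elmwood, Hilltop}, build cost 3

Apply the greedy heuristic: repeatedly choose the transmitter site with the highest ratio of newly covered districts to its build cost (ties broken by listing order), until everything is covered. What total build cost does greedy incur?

Pick 1: T9 adds 9 new (West End, Lakeshore, Northside, Riverside, Old Town, Midtown, Eastgate, Elmwood, Hilltop) at build cost 3 (ratio 9/3).
Pick 2: T5 adds 2 new (Parkview, Harbour) at build cost 4 (ratio 2/4).
Greedy total build cost: 3 + 4 = 7.

7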